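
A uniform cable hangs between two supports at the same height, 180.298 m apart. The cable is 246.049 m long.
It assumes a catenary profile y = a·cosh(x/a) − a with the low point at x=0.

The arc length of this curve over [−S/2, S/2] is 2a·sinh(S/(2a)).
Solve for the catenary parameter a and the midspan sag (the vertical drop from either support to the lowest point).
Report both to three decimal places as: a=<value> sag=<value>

seed: a₀ = √(S³/(24(L−S))) = √(180.298³/(24·65.751)) = 60.943804
iter 1: u=1.479215  f(a)=+7.580e+00  f'(a)=-2.668e+00  a ← 60.943804 − (+7.580e+00/-2.668e+00) = 63.784463
iter 2: u=1.413338  f(a)=+5.622e-01  f'(a)=-2.286e+00  a ← 63.784463 − (+5.622e-01/-2.286e+00) = 64.030394
iter 3: u=1.407910  f(a)=+3.640e-03  f'(a)=-2.256e+00  a ← 64.030394 − (+3.640e-03/-2.256e+00) = 64.032007
iter 4: u=1.407874  f(a)=+1.548e-07  f'(a)=-2.256e+00  a ← 64.032007 − (+1.548e-07/-2.256e+00) = 64.032007
iter 5: u=1.407874  f(a)=-2.842e-14  f'(a)=-2.256e+00  a ← 64.032007 − (-2.842e-14/-2.256e+00) = 64.032007
converged: |Δa| < 1e-12 after 5 iterations
sag = a·(cosh(S/(2a)) − 1) = 64.032007·(cosh(1.407874) − 1) = 74.658748
T_max/T_min = cosh(S/(2a)) = 2.165960

a=64.032 sag=74.659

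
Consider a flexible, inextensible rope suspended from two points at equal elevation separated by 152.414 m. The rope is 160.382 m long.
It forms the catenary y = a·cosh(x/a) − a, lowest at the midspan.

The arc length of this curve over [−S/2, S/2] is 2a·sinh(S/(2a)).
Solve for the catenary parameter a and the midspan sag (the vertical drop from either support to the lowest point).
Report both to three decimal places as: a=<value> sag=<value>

a=137.123 sag=21.727

seed: a₀ = √(S³/(24(L−S))) = √(152.414³/(24·7.968)) = 136.068315
iter 1: u=0.560064  f(a)=+1.259e-01  f'(a)=-1.208e-01  a ← 136.068315 − (+1.259e-01/-1.208e-01) = 137.110287
iter 2: u=0.555808  f(a)=+1.461e-03  f'(a)=-1.180e-01  a ← 137.110287 − (+1.461e-03/-1.180e-01) = 137.122663
iter 3: u=0.555758  f(a)=+2.018e-07  f'(a)=-1.180e-01  a ← 137.122663 − (+2.018e-07/-1.180e-01) = 137.122665
iter 4: u=0.555758  f(a)=+0.000e+00  f'(a)=-1.180e-01  a ← 137.122665 − (+0.000e+00/-1.180e-01) = 137.122665
converged: |Δa| < 1e-12 after 4 iterations
sag = a·(cosh(S/(2a)) − 1) = 137.122665·(cosh(0.555758) − 1) = 21.727018
T_max/T_min = cosh(S/(2a)) = 1.158450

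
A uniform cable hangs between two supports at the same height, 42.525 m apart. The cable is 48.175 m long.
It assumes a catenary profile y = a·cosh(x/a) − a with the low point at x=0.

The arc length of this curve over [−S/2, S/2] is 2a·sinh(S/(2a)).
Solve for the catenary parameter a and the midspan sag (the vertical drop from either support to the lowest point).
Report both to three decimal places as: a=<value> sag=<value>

a=24.275 sag=9.923

seed: a₀ = √(S³/(24(L−S))) = √(42.525³/(24·5.650)) = 23.814235
iter 1: u=0.892848  f(a)=+2.295e-01  f'(a)=-5.134e-01  a ← 23.814235 − (+2.295e-01/-5.134e-01) = 24.261281
iter 2: u=0.876396  f(a)=+6.622e-03  f'(a)=-4.842e-01  a ← 24.261281 − (+6.622e-03/-4.842e-01) = 24.274959
iter 3: u=0.875903  f(a)=+5.876e-06  f'(a)=-4.833e-01  a ← 24.274959 − (+5.876e-06/-4.833e-01) = 24.274971
iter 4: u=0.875902  f(a)=+4.640e-12  f'(a)=-4.833e-01  a ← 24.274971 − (+4.640e-12/-4.833e-01) = 24.274971
converged: |Δa| < 1e-12 after 4 iterations
sag = a·(cosh(S/(2a)) − 1) = 24.274971·(cosh(0.875902) − 1) = 9.922717
T_max/T_min = cosh(S/(2a)) = 1.408763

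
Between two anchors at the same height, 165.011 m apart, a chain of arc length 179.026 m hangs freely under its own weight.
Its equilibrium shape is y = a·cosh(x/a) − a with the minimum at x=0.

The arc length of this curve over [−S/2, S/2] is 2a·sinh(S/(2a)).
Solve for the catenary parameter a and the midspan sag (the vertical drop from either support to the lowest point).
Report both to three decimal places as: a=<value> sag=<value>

seed: a₀ = √(S³/(24(L−S))) = √(165.011³/(24·14.015)) = 115.575870
iter 1: u=0.713864  f(a)=+3.615e-01  f'(a)=-2.551e-01  a ← 115.575870 − (+3.615e-01/-2.551e-01) = 116.992774
iter 2: u=0.705219  f(a)=+6.755e-03  f'(a)=-2.457e-01  a ← 116.992774 − (+6.755e-03/-2.457e-01) = 117.020271
iter 3: u=0.705053  f(a)=+2.458e-06  f'(a)=-2.455e-01  a ← 117.020271 − (+2.458e-06/-2.455e-01) = 117.020281
iter 4: u=0.705053  f(a)=+3.126e-13  f'(a)=-2.455e-01  a ← 117.020281 − (+3.126e-13/-2.455e-01) = 117.020281
converged: |Δa| < 1e-12 after 4 iterations
sag = a·(cosh(S/(2a)) − 1) = 117.020281·(cosh(0.705053) − 1) = 30.310379
T_max/T_min = cosh(S/(2a)) = 1.259018

a=117.020 sag=30.310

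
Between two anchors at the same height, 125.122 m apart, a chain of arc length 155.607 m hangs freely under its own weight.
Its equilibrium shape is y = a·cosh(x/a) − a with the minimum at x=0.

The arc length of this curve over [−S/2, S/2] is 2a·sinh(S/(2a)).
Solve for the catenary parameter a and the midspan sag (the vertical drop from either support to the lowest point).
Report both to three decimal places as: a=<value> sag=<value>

a=53.537 sag=40.907

seed: a₀ = √(S³/(24(L−S))) = √(125.122³/(24·30.485)) = 51.743023
iter 1: u=1.209071  f(a)=+2.307e+00  f'(a)=-1.360e+00  a ← 51.743023 − (+2.307e+00/-1.360e+00) = 53.439855
iter 2: u=1.170681  f(a)=+1.184e-01  f'(a)=-1.224e+00  a ← 53.439855 − (+1.184e-01/-1.224e+00) = 53.536591
iter 3: u=1.168565  f(a)=+3.487e-04  f'(a)=-1.216e+00  a ← 53.536591 − (+3.487e-04/-1.216e+00) = 53.536878
iter 4: u=1.168559  f(a)=+3.047e-09  f'(a)=-1.216e+00  a ← 53.536878 − (+3.047e-09/-1.216e+00) = 53.536878
iter 5: u=1.168559  f(a)=+0.000e+00  f'(a)=-1.216e+00  a ← 53.536878 − (+0.000e+00/-1.216e+00) = 53.536878
converged: |Δa| < 1e-12 after 5 iterations
sag = a·(cosh(S/(2a)) − 1) = 53.536878·(cosh(1.168559) − 1) = 40.906660
T_max/T_min = cosh(S/(2a)) = 1.764084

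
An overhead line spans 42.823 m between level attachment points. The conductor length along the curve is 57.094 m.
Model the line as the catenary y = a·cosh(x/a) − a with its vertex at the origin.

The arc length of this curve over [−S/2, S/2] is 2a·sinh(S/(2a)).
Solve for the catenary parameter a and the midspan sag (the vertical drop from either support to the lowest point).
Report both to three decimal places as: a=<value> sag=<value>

seed: a₀ = √(S³/(24(L−S))) = √(42.823³/(24·14.271)) = 15.141985
iter 1: u=1.414048  f(a)=+1.497e+00  f'(a)=-2.290e+00  a ← 15.141985 − (+1.497e+00/-2.290e+00) = 15.795586
iter 2: u=1.355537  f(a)=+1.024e-01  f'(a)=-1.986e+00  a ← 15.795586 − (+1.024e-01/-1.986e+00) = 15.847116
iter 3: u=1.351129  f(a)=+5.565e-04  f'(a)=-1.965e+00  a ← 15.847116 − (+5.565e-04/-1.965e+00) = 15.847399
iter 4: u=1.351105  f(a)=+1.665e-08  f'(a)=-1.965e+00  a ← 15.847399 − (+1.665e-08/-1.965e+00) = 15.847399
iter 5: u=1.351105  f(a)=+7.105e-15  f'(a)=-1.965e+00  a ← 15.847399 − (+7.105e-15/-1.965e+00) = 15.847399
converged: |Δa| < 1e-12 after 5 iterations
sag = a·(cosh(S/(2a)) − 1) = 15.847399·(cosh(1.351105) − 1) = 16.803348
T_max/T_min = cosh(S/(2a)) = 2.060322

a=15.847 sag=16.803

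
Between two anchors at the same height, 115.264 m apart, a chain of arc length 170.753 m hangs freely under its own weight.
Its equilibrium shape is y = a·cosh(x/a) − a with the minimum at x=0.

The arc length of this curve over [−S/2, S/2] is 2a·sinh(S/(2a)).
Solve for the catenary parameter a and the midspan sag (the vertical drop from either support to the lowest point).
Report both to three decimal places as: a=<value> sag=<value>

seed: a₀ = √(S³/(24(L−S))) = √(115.264³/(24·55.489)) = 33.910287
iter 1: u=1.699543  f(a)=+8.588e+00  f'(a)=-4.321e+00  a ← 33.910287 − (+8.588e+00/-4.321e+00) = 35.897762
iter 2: u=1.605448  f(a)=+8.129e-01  f'(a)=-3.538e+00  a ← 35.897762 − (+8.129e-01/-3.538e+00) = 36.127498
iter 3: u=1.595239  f(a)=+8.965e-03  f'(a)=-3.461e+00  a ← 36.127498 − (+8.965e-03/-3.461e+00) = 36.130088
iter 4: u=1.595125  f(a)=+1.117e-06  f'(a)=-3.460e+00  a ← 36.130088 − (+1.117e-06/-3.460e+00) = 36.130088
iter 5: u=1.595125  f(a)=+0.000e+00  f'(a)=-3.460e+00  a ← 36.130088 − (+0.000e+00/-3.460e+00) = 36.130088
converged: |Δa| < 1e-12 after 5 iterations
sag = a·(cosh(S/(2a)) − 1) = 36.130088·(cosh(1.595125) − 1) = 56.576600
T_max/T_min = cosh(S/(2a)) = 2.565914

a=36.130 sag=56.577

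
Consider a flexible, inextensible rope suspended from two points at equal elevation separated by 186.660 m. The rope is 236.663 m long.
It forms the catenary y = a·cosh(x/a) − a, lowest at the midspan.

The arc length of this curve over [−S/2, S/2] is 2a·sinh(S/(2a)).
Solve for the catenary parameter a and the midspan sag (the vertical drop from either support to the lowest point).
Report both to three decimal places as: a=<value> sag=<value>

a=76.409 sag=64.448

seed: a₀ = √(S³/(24(L−S))) = √(186.660³/(24·50.003)) = 73.616174
iter 1: u=1.267792  f(a)=+4.176e+00  f'(a)=-1.590e+00  a ← 73.616174 − (+4.176e+00/-1.590e+00) = 76.242860
iter 2: u=1.224115  f(a)=+2.339e-01  f'(a)=-1.416e+00  a ← 76.242860 − (+2.339e-01/-1.416e+00) = 76.408024
iter 3: u=1.221469  f(a)=+8.302e-04  f'(a)=-1.406e+00  a ← 76.408024 − (+8.302e-04/-1.406e+00) = 76.408614
iter 4: u=1.221459  f(a)=+1.054e-08  f'(a)=-1.406e+00  a ← 76.408614 − (+1.054e-08/-1.406e+00) = 76.408614
iter 5: u=1.221459  f(a)=-2.842e-14  f'(a)=-1.406e+00  a ← 76.408614 − (-2.842e-14/-1.406e+00) = 76.408614
converged: |Δa| < 1e-12 after 5 iterations
sag = a·(cosh(S/(2a)) − 1) = 76.408614·(cosh(1.221459) − 1) = 64.448122
T_max/T_min = cosh(S/(2a)) = 1.843467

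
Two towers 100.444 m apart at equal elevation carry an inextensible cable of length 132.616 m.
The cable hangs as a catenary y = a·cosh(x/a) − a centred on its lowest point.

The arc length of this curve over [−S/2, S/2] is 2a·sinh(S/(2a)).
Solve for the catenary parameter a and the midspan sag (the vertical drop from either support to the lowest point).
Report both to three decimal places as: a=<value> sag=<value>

seed: a₀ = √(S³/(24(L−S))) = √(100.444³/(24·32.172)) = 36.227749
iter 1: u=1.386285  f(a)=+3.237e+00  f'(a)=-2.142e+00  a ← 36.227749 − (+3.237e+00/-2.142e+00) = 37.739013
iter 2: u=1.330771  f(a)=+2.136e-01  f'(a)=-1.868e+00  a ← 37.739013 − (+2.136e-01/-1.868e+00) = 37.853359
iter 3: u=1.326751  f(a)=+1.075e-03  f'(a)=-1.849e+00  a ← 37.853359 − (+1.075e-03/-1.849e+00) = 37.853940
iter 4: u=1.326731  f(a)=+2.753e-08  f'(a)=-1.849e+00  a ← 37.853940 − (+2.753e-08/-1.849e+00) = 37.853940
iter 5: u=1.326731  f(a)=+0.000e+00  f'(a)=-1.849e+00  a ← 37.853940 − (+0.000e+00/-1.849e+00) = 37.853940
converged: |Δa| < 1e-12 after 5 iterations
sag = a·(cosh(S/(2a)) − 1) = 37.853940·(cosh(1.326731) − 1) = 38.498346
T_max/T_min = cosh(S/(2a)) = 2.017023

a=37.854 sag=38.498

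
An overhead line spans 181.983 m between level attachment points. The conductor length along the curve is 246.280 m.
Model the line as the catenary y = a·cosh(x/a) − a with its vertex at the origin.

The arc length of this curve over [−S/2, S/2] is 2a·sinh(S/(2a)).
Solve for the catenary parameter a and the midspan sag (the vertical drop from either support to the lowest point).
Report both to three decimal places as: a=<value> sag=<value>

a=65.570 sag=73.940

seed: a₀ = √(S³/(24(L−S))) = √(181.983³/(24·64.297)) = 62.494997
iter 1: u=1.455981  f(a)=+7.169e+00  f'(a)=-2.528e+00  a ← 62.494997 − (+7.169e+00/-2.528e+00) = 65.330745
iter 2: u=1.392782  f(a)=+5.169e-01  f'(a)=-2.176e+00  a ← 65.330745 − (+5.169e-01/-2.176e+00) = 65.568304
iter 3: u=1.387736  f(a)=+3.148e-03  f'(a)=-2.149e+00  a ← 65.568304 − (+3.148e-03/-2.149e+00) = 65.569769
iter 4: u=1.387705  f(a)=+1.183e-07  f'(a)=-2.149e+00  a ← 65.569769 − (+1.183e-07/-2.149e+00) = 65.569769
iter 5: u=1.387705  f(a)=+0.000e+00  f'(a)=-2.149e+00  a ← 65.569769 − (+0.000e+00/-2.149e+00) = 65.569769
converged: |Δa| < 1e-12 after 5 iterations
sag = a·(cosh(S/(2a)) − 1) = 65.569769·(cosh(1.387705) − 1) = 73.939565
T_max/T_min = cosh(S/(2a)) = 2.127647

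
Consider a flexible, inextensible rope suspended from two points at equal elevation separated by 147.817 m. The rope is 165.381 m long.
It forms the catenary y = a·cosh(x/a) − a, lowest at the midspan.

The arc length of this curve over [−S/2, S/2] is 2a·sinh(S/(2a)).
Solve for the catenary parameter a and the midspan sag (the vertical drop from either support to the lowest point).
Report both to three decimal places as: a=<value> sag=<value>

a=89.052 sag=32.472

seed: a₀ = √(S³/(24(L−S))) = √(147.817³/(24·17.564)) = 87.532482
iter 1: u=0.844355  f(a)=+6.368e-01  f'(a)=-4.307e-01  a ← 87.532482 − (+6.368e-01/-4.307e-01) = 89.011210
iter 2: u=0.830328  f(a)=+1.650e-02  f'(a)=-4.086e-01  a ← 89.011210 − (+1.650e-02/-4.086e-01) = 89.051581
iter 3: u=0.829952  f(a)=+1.172e-05  f'(a)=-4.080e-01  a ← 89.051581 − (+1.172e-05/-4.080e-01) = 89.051610
iter 4: u=0.829951  f(a)=+5.912e-12  f'(a)=-4.080e-01  a ← 89.051610 − (+5.912e-12/-4.080e-01) = 89.051610
converged: |Δa| < 1e-12 after 4 iterations
sag = a·(cosh(S/(2a)) − 1) = 89.051610·(cosh(0.829951) − 1) = 32.471672
T_max/T_min = cosh(S/(2a)) = 1.364639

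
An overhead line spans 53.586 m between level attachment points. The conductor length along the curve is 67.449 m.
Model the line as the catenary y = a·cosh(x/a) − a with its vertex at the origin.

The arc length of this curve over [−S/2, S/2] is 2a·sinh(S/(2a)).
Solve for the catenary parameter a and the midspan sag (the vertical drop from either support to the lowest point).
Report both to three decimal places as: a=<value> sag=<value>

seed: a₀ = √(S³/(24(L−S))) = √(53.586³/(24·13.863)) = 21.505165
iter 1: u=1.245887  f(a)=+1.117e+00  f'(a)=-1.501e+00  a ← 21.505165 − (+1.117e+00/-1.501e+00) = 22.249137
iter 2: u=1.204226  f(a)=+6.056e-02  f'(a)=-1.342e+00  a ← 22.249137 − (+6.056e-02/-1.342e+00) = 22.294261
iter 3: u=1.201789  f(a)=+2.007e-04  f'(a)=-1.333e+00  a ← 22.294261 − (+2.007e-04/-1.333e+00) = 22.294412
iter 4: u=1.201781  f(a)=+2.222e-09  f'(a)=-1.333e+00  a ← 22.294412 − (+2.222e-09/-1.333e+00) = 22.294412
iter 5: u=1.201781  f(a)=+1.421e-14  f'(a)=-1.333e+00  a ← 22.294412 − (+1.421e-14/-1.333e+00) = 22.294412
converged: |Δa| < 1e-12 after 5 iterations
sag = a·(cosh(S/(2a)) − 1) = 22.294412·(cosh(1.201781) − 1) = 18.133087
T_max/T_min = cosh(S/(2a)) = 1.813347

a=22.294 sag=18.133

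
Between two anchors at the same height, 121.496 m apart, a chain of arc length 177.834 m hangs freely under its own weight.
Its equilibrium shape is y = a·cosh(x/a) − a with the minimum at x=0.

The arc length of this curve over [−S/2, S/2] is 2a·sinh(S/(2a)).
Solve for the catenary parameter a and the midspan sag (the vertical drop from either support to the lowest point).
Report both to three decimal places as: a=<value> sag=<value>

a=38.723 sag=58.260

seed: a₀ = √(S³/(24(L−S))) = √(121.496³/(24·56.338)) = 36.419723
iter 1: u=1.667997  f(a)=+8.377e+00  f'(a)=-4.045e+00  a ← 36.419723 − (+8.377e+00/-4.045e+00) = 38.490837
iter 2: u=1.578246  f(a)=+7.677e-01  f'(a)=-3.334e+00  a ← 38.490837 − (+7.677e-01/-3.334e+00) = 38.721074
iter 3: u=1.568861  f(a)=+7.884e-03  f'(a)=-3.266e+00  a ← 38.721074 − (+7.884e-03/-3.266e+00) = 38.723488
iter 4: u=1.568764  f(a)=+8.505e-07  f'(a)=-3.266e+00  a ← 38.723488 − (+8.505e-07/-3.266e+00) = 38.723488
iter 5: u=1.568764  f(a)=-2.842e-14  f'(a)=-3.266e+00  a ← 38.723488 − (-2.842e-14/-3.266e+00) = 38.723488
converged: |Δa| < 1e-12 after 5 iterations
sag = a·(cosh(S/(2a)) − 1) = 38.723488·(cosh(1.568764) − 1) = 58.259714
T_max/T_min = cosh(S/(2a)) = 2.504506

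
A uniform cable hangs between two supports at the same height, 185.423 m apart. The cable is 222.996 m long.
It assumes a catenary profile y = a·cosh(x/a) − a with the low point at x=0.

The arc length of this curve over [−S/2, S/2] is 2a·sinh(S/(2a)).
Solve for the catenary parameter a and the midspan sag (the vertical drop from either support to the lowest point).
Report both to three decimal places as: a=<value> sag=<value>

a=86.527 sag=54.607

seed: a₀ = √(S³/(24(L−S))) = √(185.423³/(24·37.573)) = 84.081770
iter 1: u=1.102635  f(a)=+2.351e+00  f'(a)=-1.007e+00  a ← 84.081770 − (+2.351e+00/-1.007e+00) = 86.416255
iter 2: u=1.072848  f(a)=+1.015e-01  f'(a)=-9.220e-01  a ← 86.416255 − (+1.015e-01/-9.220e-01) = 86.526326
iter 3: u=1.071483  f(a)=+2.079e-04  f'(a)=-9.182e-01  a ← 86.526326 − (+2.079e-04/-9.182e-01) = 86.526552
iter 4: u=1.071480  f(a)=+8.768e-10  f'(a)=-9.182e-01  a ← 86.526552 − (+8.768e-10/-9.182e-01) = 86.526552
iter 5: u=1.071480  f(a)=-5.684e-14  f'(a)=-9.182e-01  a ← 86.526552 − (-5.684e-14/-9.182e-01) = 86.526552
converged: |Δa| < 1e-12 after 5 iterations
sag = a·(cosh(S/(2a)) − 1) = 86.526552·(cosh(1.071480) − 1) = 54.606889
T_max/T_min = cosh(S/(2a)) = 1.631100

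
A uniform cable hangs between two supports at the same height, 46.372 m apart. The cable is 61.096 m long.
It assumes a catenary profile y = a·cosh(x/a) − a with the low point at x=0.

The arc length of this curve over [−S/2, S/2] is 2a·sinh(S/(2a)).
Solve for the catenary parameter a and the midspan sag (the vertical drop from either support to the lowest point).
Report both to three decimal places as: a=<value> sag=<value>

a=17.546 sag=17.682

seed: a₀ = √(S³/(24(L−S))) = √(46.372³/(24·14.724)) = 16.798295
iter 1: u=1.380259  f(a)=+1.468e+00  f'(a)=-2.111e+00  a ← 16.798295 − (+1.468e+00/-2.111e+00) = 17.493791
iter 2: u=1.325385  f(a)=+9.608e-02  f'(a)=-1.842e+00  a ← 17.493791 − (+9.608e-02/-1.842e+00) = 17.545940
iter 3: u=1.321445  f(a)=+4.755e-04  f'(a)=-1.824e+00  a ← 17.545940 − (+4.755e-04/-1.824e+00) = 17.546200
iter 4: u=1.321426  f(a)=+1.177e-08  f'(a)=-1.824e+00  a ← 17.546200 − (+1.177e-08/-1.824e+00) = 17.546200
iter 5: u=1.321426  f(a)=-7.105e-15  f'(a)=-1.824e+00  a ← 17.546200 − (-7.105e-15/-1.824e+00) = 17.546200
converged: |Δa| < 1e-12 after 5 iterations
sag = a·(cosh(S/(2a)) − 1) = 17.546200·(cosh(1.321426) − 1) = 17.682331
T_max/T_min = cosh(S/(2a)) = 2.007758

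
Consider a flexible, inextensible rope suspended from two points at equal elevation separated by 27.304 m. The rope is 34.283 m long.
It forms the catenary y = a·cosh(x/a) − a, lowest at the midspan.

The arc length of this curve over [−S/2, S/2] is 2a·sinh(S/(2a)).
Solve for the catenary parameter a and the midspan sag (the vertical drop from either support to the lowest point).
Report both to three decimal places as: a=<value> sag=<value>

a=11.424 sag=9.176

seed: a₀ = √(S³/(24(L−S))) = √(27.304³/(24·6.979)) = 11.023949
iter 1: u=1.238395  f(a)=+5.551e-01  f'(a)=-1.471e+00  a ← 11.023949 − (+5.551e-01/-1.471e+00) = 11.401255
iter 2: u=1.197412  f(a)=+2.977e-02  f'(a)=-1.317e+00  a ← 11.401255 − (+2.977e-02/-1.317e+00) = 11.423856
iter 3: u=1.195043  f(a)=+9.639e-05  f'(a)=-1.309e+00  a ← 11.423856 − (+9.639e-05/-1.309e+00) = 11.423930
iter 4: u=1.195035  f(a)=+1.017e-09  f'(a)=-1.309e+00  a ← 11.423930 − (+1.017e-09/-1.309e+00) = 11.423930
iter 5: u=1.195035  f(a)=+0.000e+00  f'(a)=-1.309e+00  a ← 11.423930 − (+0.000e+00/-1.309e+00) = 11.423930
converged: |Δa| < 1e-12 after 5 iterations
sag = a·(cosh(S/(2a)) − 1) = 11.423930·(cosh(1.195035) − 1) = 9.175517
T_max/T_min = cosh(S/(2a)) = 1.803184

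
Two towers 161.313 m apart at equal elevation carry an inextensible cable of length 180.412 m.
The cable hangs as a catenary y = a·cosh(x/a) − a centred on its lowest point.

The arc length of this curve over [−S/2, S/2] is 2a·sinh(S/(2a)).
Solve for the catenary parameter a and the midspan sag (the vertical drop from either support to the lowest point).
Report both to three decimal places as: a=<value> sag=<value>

a=97.351 sag=35.368

seed: a₀ = √(S³/(24(L−S))) = √(161.313³/(24·19.099)) = 95.695853
iter 1: u=0.842842  f(a)=+6.900e-01  f'(a)=-4.282e-01  a ← 95.695853 − (+6.900e-01/-4.282e-01) = 97.307005
iter 2: u=0.828887  f(a)=+1.781e-02  f'(a)=-4.064e-01  a ← 97.307005 − (+1.781e-02/-4.064e-01) = 97.350831
iter 3: u=0.828514  f(a)=+1.257e-05  f'(a)=-4.058e-01  a ← 97.350831 − (+1.257e-05/-4.058e-01) = 97.350862
iter 4: u=0.828513  f(a)=+6.253e-12  f'(a)=-4.058e-01  a ← 97.350862 − (+6.253e-12/-4.058e-01) = 97.350862
converged: |Δa| < 1e-12 after 4 iterations
sag = a·(cosh(S/(2a)) − 1) = 97.350862·(cosh(0.828513) − 1) = 35.368062
T_max/T_min = cosh(S/(2a)) = 1.363305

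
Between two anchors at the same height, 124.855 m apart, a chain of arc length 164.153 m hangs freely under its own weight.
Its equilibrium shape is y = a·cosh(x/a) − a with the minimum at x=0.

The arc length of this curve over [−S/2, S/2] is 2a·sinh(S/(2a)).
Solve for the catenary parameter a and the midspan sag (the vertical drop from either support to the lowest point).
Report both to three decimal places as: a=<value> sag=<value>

seed: a₀ = √(S³/(24(L−S))) = √(124.855³/(24·39.298)) = 45.427419
iter 1: u=1.374225  f(a)=+3.882e+00  f'(a)=-2.080e+00  a ← 45.427419 − (+3.882e+00/-2.080e+00) = 47.294031
iter 2: u=1.319987  f(a)=+2.521e-01  f'(a)=-1.818e+00  a ← 47.294031 − (+2.521e-01/-1.818e+00) = 47.432726
iter 3: u=1.316127  f(a)=+1.226e-03  f'(a)=-1.800e+00  a ← 47.432726 − (+1.226e-03/-1.800e+00) = 47.433408
iter 4: u=1.316108  f(a)=+2.933e-08  f'(a)=-1.800e+00  a ← 47.433408 − (+2.933e-08/-1.800e+00) = 47.433408
iter 5: u=1.316108  f(a)=+0.000e+00  f'(a)=-1.800e+00  a ← 47.433408 − (+0.000e+00/-1.800e+00) = 47.433408
converged: |Δa| < 1e-12 after 5 iterations
sag = a·(cosh(S/(2a)) − 1) = 47.433408·(cosh(1.316108) − 1) = 47.363639
T_max/T_min = cosh(S/(2a)) = 1.998529

a=47.433 sag=47.364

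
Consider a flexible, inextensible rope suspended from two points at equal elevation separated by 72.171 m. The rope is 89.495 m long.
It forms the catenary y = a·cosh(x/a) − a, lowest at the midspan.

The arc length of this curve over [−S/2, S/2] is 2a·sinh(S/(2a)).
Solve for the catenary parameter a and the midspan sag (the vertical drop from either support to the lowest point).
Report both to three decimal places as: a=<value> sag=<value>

seed: a₀ = √(S³/(24(L−S))) = √(72.171³/(24·17.324)) = 30.068681
iter 1: u=1.200103  f(a)=+1.291e+00  f'(a)=-1.327e+00  a ← 30.068681 − (+1.291e+00/-1.327e+00) = 31.041678
iter 2: u=1.162485  f(a)=+6.532e-02  f'(a)=-1.196e+00  a ← 31.041678 − (+6.532e-02/-1.196e+00) = 31.096302
iter 3: u=1.160443  f(a)=+1.869e-04  f'(a)=-1.189e+00  a ← 31.096302 − (+1.869e-04/-1.189e+00) = 31.096460
iter 4: u=1.160438  f(a)=+1.540e-09  f'(a)=-1.189e+00  a ← 31.096460 − (+1.540e-09/-1.189e+00) = 31.096460
iter 5: u=1.160438  f(a)=+0.000e+00  f'(a)=-1.189e+00  a ← 31.096460 − (+0.000e+00/-1.189e+00) = 31.096460
converged: |Δa| < 1e-12 after 5 iterations
sag = a·(cosh(S/(2a)) − 1) = 31.096460·(cosh(1.160438) − 1) = 23.395086
T_max/T_min = cosh(S/(2a)) = 1.752339

a=31.096 sag=23.395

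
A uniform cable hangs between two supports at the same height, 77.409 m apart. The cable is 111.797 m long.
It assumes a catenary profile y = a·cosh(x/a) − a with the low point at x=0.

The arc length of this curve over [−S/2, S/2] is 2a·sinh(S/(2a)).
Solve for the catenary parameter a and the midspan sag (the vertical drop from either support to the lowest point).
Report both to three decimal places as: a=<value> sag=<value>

seed: a₀ = √(S³/(24(L−S))) = √(77.409³/(24·34.388)) = 23.707082
iter 1: u=1.632613  f(a)=+4.885e+00  f'(a)=-3.752e+00  a ← 23.707082 − (+4.885e+00/-3.752e+00) = 25.009112
iter 2: u=1.547616  f(a)=+4.313e-01  f'(a)=-3.116e+00  a ← 25.009112 − (+4.313e-01/-3.116e+00) = 25.147529
iter 3: u=1.539098  f(a)=+4.082e-03  f'(a)=-3.057e+00  a ← 25.147529 − (+4.082e-03/-3.057e+00) = 25.148865
iter 4: u=1.539016  f(a)=+3.732e-07  f'(a)=-3.057e+00  a ← 25.148865 − (+3.732e-07/-3.057e+00) = 25.148865
iter 5: u=1.539016  f(a)=-1.421e-14  f'(a)=-3.057e+00  a ← 25.148865 − (-1.421e-14/-3.057e+00) = 25.148865
converged: |Δa| < 1e-12 after 5 iterations
sag = a·(cosh(S/(2a)) − 1) = 25.148865·(cosh(1.539016) − 1) = 36.146386
T_max/T_min = cosh(S/(2a)) = 2.437297

a=25.149 sag=36.146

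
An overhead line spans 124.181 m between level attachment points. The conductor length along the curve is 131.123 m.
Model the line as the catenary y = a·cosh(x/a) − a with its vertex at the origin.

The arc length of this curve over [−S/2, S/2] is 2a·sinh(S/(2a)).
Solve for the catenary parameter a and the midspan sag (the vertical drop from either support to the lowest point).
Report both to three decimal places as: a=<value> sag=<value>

a=108.097 sag=18.328

seed: a₀ = √(S³/(24(L−S))) = √(124.181³/(24·6.942)) = 107.209878
iter 1: u=0.579149  f(a)=+1.174e-01  f'(a)=-1.339e-01  a ← 107.209878 − (+1.174e-01/-1.339e-01) = 108.086331
iter 2: u=0.574453  f(a)=+1.455e-03  f'(a)=-1.306e-01  a ← 108.086331 − (+1.455e-03/-1.306e-01) = 108.097470
iter 3: u=0.574394  f(a)=+2.297e-07  f'(a)=-1.306e-01  a ← 108.097470 − (+2.297e-07/-1.306e-01) = 108.097471
iter 4: u=0.574394  f(a)=+0.000e+00  f'(a)=-1.306e-01  a ← 108.097471 − (+0.000e+00/-1.306e-01) = 108.097471
converged: |Δa| < 1e-12 after 4 iterations
sag = a·(cosh(S/(2a)) − 1) = 108.097471·(cosh(0.574394) − 1) = 18.327896
T_max/T_min = cosh(S/(2a)) = 1.169550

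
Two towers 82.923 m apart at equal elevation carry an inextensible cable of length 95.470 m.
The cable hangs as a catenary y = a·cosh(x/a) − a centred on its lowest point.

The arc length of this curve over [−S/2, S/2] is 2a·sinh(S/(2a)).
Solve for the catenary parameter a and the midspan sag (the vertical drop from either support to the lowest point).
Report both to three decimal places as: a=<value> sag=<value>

seed: a₀ = √(S³/(24(L−S))) = √(82.923³/(24·12.547)) = 43.514795
iter 1: u=0.952814  f(a)=+5.820e-01  f'(a)=-6.308e-01  a ← 43.514795 − (+5.820e-01/-6.308e-01) = 44.437510
iter 2: u=0.933029  f(a)=+1.903e-02  f'(a)=-5.901e-01  a ← 44.437510 − (+1.903e-02/-5.901e-01) = 44.469753
iter 3: u=0.932353  f(a)=+2.186e-05  f'(a)=-5.888e-01  a ← 44.469753 − (+2.186e-05/-5.888e-01) = 44.469790
iter 4: u=0.932352  f(a)=+2.893e-11  f'(a)=-5.888e-01  a ← 44.469790 − (+2.893e-11/-5.888e-01) = 44.469790
iter 5: u=0.932352  f(a)=+0.000e+00  f'(a)=-5.888e-01  a ← 44.469790 − (+0.000e+00/-5.888e-01) = 44.469790
converged: |Δa| < 1e-12 after 5 iterations
sag = a·(cosh(S/(2a)) − 1) = 44.469790·(cosh(0.932352) − 1) = 20.769711
T_max/T_min = cosh(S/(2a)) = 1.467052

a=44.470 sag=20.770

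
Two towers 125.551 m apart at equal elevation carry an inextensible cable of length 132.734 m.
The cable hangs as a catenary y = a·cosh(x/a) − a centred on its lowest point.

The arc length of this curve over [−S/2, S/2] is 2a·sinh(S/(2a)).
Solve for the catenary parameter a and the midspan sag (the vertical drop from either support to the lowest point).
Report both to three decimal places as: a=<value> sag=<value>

seed: a₀ = √(S³/(24(L−S))) = √(125.551³/(24·7.183)) = 107.144951
iter 1: u=0.585893  f(a)=+1.243e-01  f'(a)=-1.387e-01  a ← 107.144951 − (+1.243e-01/-1.387e-01) = 108.040862
iter 2: u=0.581035  f(a)=+1.576e-03  f'(a)=-1.352e-01  a ← 108.040862 − (+1.576e-03/-1.352e-01) = 108.052517
iter 3: u=0.580972  f(a)=+2.607e-07  f'(a)=-1.352e-01  a ← 108.052517 − (+2.607e-07/-1.352e-01) = 108.052519
iter 4: u=0.580972  f(a)=+2.842e-14  f'(a)=-1.352e-01  a ← 108.052519 − (+2.842e-14/-1.352e-01) = 108.052519
converged: |Δa| < 1e-12 after 4 iterations
sag = a·(cosh(S/(2a)) − 1) = 108.052519·(cosh(0.580972) − 1) = 18.754127
T_max/T_min = cosh(S/(2a)) = 1.173565

a=108.053 sag=18.754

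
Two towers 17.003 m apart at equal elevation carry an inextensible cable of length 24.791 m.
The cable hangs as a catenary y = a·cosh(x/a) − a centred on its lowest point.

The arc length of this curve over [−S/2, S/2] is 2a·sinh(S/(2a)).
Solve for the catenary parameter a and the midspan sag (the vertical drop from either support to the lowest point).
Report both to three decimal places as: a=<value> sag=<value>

a=5.449 sag=8.091

seed: a₀ = √(S³/(24(L−S))) = √(17.003³/(24·7.788)) = 5.128257
iter 1: u=1.657776  f(a)=+1.143e+00  f'(a)=-3.958e+00  a ← 5.128257 − (+1.143e+00/-3.958e+00) = 5.417002
iter 2: u=1.569411  f(a)=+1.036e-01  f'(a)=-3.270e+00  a ← 5.417002 − (+1.036e-01/-3.270e+00) = 5.448692
iter 3: u=1.560283  f(a)=+1.040e-03  f'(a)=-3.205e+00  a ← 5.448692 − (+1.040e-03/-3.205e+00) = 5.449017
iter 4: u=1.560190  f(a)=+1.070e-07  f'(a)=-3.204e+00  a ← 5.449017 − (+1.070e-07/-3.204e+00) = 5.449017
iter 5: u=1.560190  f(a)=-3.553e-15  f'(a)=-3.204e+00  a ← 5.449017 − (-3.553e-15/-3.204e+00) = 5.449017
converged: |Δa| < 1e-12 after 5 iterations
sag = a·(cosh(S/(2a)) − 1) = 5.449017·(cosh(1.560190) − 1) = 8.091301
T_max/T_min = cosh(S/(2a)) = 2.484910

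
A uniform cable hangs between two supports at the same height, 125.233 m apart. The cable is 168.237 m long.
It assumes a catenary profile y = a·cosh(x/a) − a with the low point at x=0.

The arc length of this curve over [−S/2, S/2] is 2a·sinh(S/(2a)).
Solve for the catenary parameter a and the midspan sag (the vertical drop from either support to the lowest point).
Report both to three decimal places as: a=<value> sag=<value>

seed: a₀ = √(S³/(24(L−S))) = √(125.233³/(24·43.004)) = 43.623261
iter 1: u=1.435392  f(a)=+4.654e+00  f'(a)=-2.409e+00  a ← 43.623261 − (+4.654e+00/-2.409e+00) = 45.555203
iter 2: u=1.374519  f(a)=+3.270e-01  f'(a)=-2.081e+00  a ← 45.555203 − (+3.270e-01/-2.081e+00) = 45.712330
iter 3: u=1.369795  f(a)=+1.884e-03  f'(a)=-2.057e+00  a ← 45.712330 − (+1.884e-03/-2.057e+00) = 45.713246
iter 4: u=1.369767  f(a)=+6.338e-08  f'(a)=-2.057e+00  a ← 45.713246 − (+6.338e-08/-2.057e+00) = 45.713246
iter 5: u=1.369767  f(a)=+2.842e-14  f'(a)=-2.057e+00  a ← 45.713246 − (+2.842e-14/-2.057e+00) = 45.713246
converged: |Δa| < 1e-12 after 5 iterations
sag = a·(cosh(S/(2a)) − 1) = 45.713246·(cosh(1.369767) − 1) = 50.024014
T_max/T_min = cosh(S/(2a)) = 2.094300

a=45.713 sag=50.024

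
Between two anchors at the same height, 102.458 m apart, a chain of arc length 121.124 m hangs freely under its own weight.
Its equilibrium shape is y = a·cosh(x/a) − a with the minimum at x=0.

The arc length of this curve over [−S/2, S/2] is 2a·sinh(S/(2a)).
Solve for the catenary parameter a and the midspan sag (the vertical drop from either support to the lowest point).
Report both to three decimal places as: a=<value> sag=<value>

seed: a₀ = √(S³/(24(L−S))) = √(102.458³/(24·18.666)) = 48.999039
iter 1: u=1.045510  f(a)=+1.047e+00  f'(a)=-8.485e-01  a ← 48.999039 − (+1.047e+00/-8.485e-01) = 50.233158
iter 2: u=1.019824  f(a)=+4.087e-02  f'(a)=-7.834e-01  a ← 50.233158 − (+4.087e-02/-7.834e-01) = 50.285321
iter 3: u=1.018766  f(a)=+6.784e-05  f'(a)=-7.808e-01  a ← 50.285321 − (+6.784e-05/-7.808e-01) = 50.285408
iter 4: u=1.018765  f(a)=+1.876e-10  f'(a)=-7.808e-01  a ← 50.285408 − (+1.876e-10/-7.808e-01) = 50.285408
iter 5: u=1.018765  f(a)=-1.421e-14  f'(a)=-7.808e-01  a ← 50.285408 − (-1.421e-14/-7.808e-01) = 50.285408
converged: |Δa| < 1e-12 after 5 iterations
sag = a·(cosh(S/(2a)) − 1) = 50.285408·(cosh(1.018765) − 1) = 28.431668
T_max/T_min = cosh(S/(2a)) = 1.565406

a=50.285 sag=28.432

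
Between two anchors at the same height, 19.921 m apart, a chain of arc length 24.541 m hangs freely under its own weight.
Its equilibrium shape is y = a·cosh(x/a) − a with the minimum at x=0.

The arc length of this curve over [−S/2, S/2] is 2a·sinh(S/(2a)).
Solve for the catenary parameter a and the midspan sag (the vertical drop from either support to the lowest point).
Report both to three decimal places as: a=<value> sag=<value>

seed: a₀ = √(S³/(24(L−S))) = √(19.921³/(24·4.620)) = 8.443842
iter 1: u=1.179617  f(a)=+3.323e-01  f'(a)=-1.254e+00  a ← 8.443842 − (+3.323e-01/-1.254e+00) = 8.708760
iter 2: u=1.143733  f(a)=+1.628e-02  f'(a)=-1.134e+00  a ← 8.708760 − (+1.628e-02/-1.134e+00) = 8.723114
iter 3: u=1.141851  f(a)=+4.353e-05  f'(a)=-1.128e+00  a ← 8.723114 − (+4.353e-05/-1.128e+00) = 8.723153
iter 4: u=1.141846  f(a)=+3.130e-10  f'(a)=-1.128e+00  a ← 8.723153 − (+3.130e-10/-1.128e+00) = 8.723153
iter 5: u=1.141846  f(a)=+0.000e+00  f'(a)=-1.128e+00  a ← 8.723153 − (+0.000e+00/-1.128e+00) = 8.723153
converged: |Δa| < 1e-12 after 5 iterations
sag = a·(cosh(S/(2a)) − 1) = 8.723153·(cosh(1.141846) − 1) = 6.332031
T_max/T_min = cosh(S/(2a)) = 1.725888

a=8.723 sag=6.332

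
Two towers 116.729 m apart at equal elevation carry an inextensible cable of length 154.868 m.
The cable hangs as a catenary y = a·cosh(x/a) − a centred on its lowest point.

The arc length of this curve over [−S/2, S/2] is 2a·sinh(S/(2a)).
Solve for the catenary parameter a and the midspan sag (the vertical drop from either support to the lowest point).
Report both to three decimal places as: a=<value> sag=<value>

a=43.591 sag=45.269

seed: a₀ = √(S³/(24(L−S))) = √(116.729³/(24·38.139)) = 41.684815
iter 1: u=1.400138  f(a)=+3.918e+00  f'(a)=-2.215e+00  a ← 41.684815 − (+3.918e+00/-2.215e+00) = 43.453802
iter 2: u=1.343139  f(a)=+2.632e-01  f'(a)=-1.926e+00  a ← 43.453802 − (+2.632e-01/-1.926e+00) = 43.590438
iter 3: u=1.338929  f(a)=+1.377e-03  f'(a)=-1.906e+00  a ← 43.590438 − (+1.377e-03/-1.906e+00) = 43.591160
iter 4: u=1.338907  f(a)=+3.812e-08  f'(a)=-1.906e+00  a ← 43.591160 − (+3.812e-08/-1.906e+00) = 43.591160
iter 5: u=1.338907  f(a)=-2.842e-14  f'(a)=-1.906e+00  a ← 43.591160 − (-2.842e-14/-1.906e+00) = 43.591160
converged: |Δa| < 1e-12 after 5 iterations
sag = a·(cosh(S/(2a)) − 1) = 43.591160·(cosh(1.338907) − 1) = 45.269481
T_max/T_min = cosh(S/(2a)) = 2.038501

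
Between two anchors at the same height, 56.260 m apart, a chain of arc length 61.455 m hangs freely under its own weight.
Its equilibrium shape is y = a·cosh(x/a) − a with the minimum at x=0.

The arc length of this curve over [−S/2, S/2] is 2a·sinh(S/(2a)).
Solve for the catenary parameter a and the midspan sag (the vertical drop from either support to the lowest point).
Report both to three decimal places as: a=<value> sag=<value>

a=38.305 sag=10.802

seed: a₀ = √(S³/(24(L−S))) = √(56.260³/(24·5.195)) = 37.792115
iter 1: u=0.744335  f(a)=+1.458e-01  f'(a)=-2.905e-01  a ← 37.792115 − (+1.458e-01/-2.905e-01) = 38.294156
iter 2: u=0.734577  f(a)=+2.957e-03  f'(a)=-2.788e-01  a ← 38.294156 − (+2.957e-03/-2.788e-01) = 38.304761
iter 3: u=0.734373  f(a)=+1.271e-06  f'(a)=-2.786e-01  a ← 38.304761 − (+1.271e-06/-2.786e-01) = 38.304766
iter 4: u=0.734373  f(a)=+2.487e-13  f'(a)=-2.786e-01  a ← 38.304766 − (+2.487e-13/-2.786e-01) = 38.304766
converged: |Δa| < 1e-12 after 4 iterations
sag = a·(cosh(S/(2a)) − 1) = 38.304766·(cosh(0.734373) − 1) = 10.801592
T_max/T_min = cosh(S/(2a)) = 1.281991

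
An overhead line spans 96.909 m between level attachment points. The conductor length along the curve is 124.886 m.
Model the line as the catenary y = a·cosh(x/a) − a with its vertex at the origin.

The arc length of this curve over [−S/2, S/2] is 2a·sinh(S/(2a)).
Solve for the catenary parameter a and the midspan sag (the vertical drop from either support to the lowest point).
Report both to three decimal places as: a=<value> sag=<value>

seed: a₀ = √(S³/(24(L−S))) = √(96.909³/(24·27.977)) = 36.816286
iter 1: u=1.316116  f(a)=+2.525e+00  f'(a)=-1.800e+00  a ← 36.816286 − (+2.525e+00/-1.800e+00) = 38.219374
iter 2: u=1.267799  f(a)=+1.515e-01  f'(a)=-1.590e+00  a ← 38.219374 − (+1.515e-01/-1.590e+00) = 38.314699
iter 3: u=1.264645  f(a)=+6.228e-04  f'(a)=-1.577e+00  a ← 38.314699 − (+6.228e-04/-1.577e+00) = 38.315094
iter 4: u=1.264632  f(a)=+1.061e-08  f'(a)=-1.577e+00  a ← 38.315094 − (+1.061e-08/-1.577e+00) = 38.315094
iter 5: u=1.264632  f(a)=+2.842e-14  f'(a)=-1.577e+00  a ← 38.315094 − (+2.842e-14/-1.577e+00) = 38.315094
converged: |Δa| < 1e-12 after 5 iterations
sag = a·(cosh(S/(2a)) − 1) = 38.315094·(cosh(1.264632) − 1) = 34.945910
T_max/T_min = cosh(S/(2a)) = 1.912066

a=38.315 sag=34.946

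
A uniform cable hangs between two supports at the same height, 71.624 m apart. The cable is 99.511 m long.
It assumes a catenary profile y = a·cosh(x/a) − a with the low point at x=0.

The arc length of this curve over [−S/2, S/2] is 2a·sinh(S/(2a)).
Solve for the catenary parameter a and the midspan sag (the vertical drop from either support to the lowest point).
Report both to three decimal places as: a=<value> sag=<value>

seed: a₀ = √(S³/(24(L−S))) = √(71.624³/(24·27.887)) = 23.430488
iter 1: u=1.528436  f(a)=+3.445e+00  f'(a)=-2.985e+00  a ← 23.430488 − (+3.445e+00/-2.985e+00) = 24.584461
iter 2: u=1.456693  f(a)=+2.708e-01  f'(a)=-2.532e+00  a ← 24.584461 − (+2.708e-01/-2.532e+00) = 24.691403
iter 3: u=1.450383  f(a)=+1.990e-03  f'(a)=-2.495e+00  a ← 24.691403 − (+1.990e-03/-2.495e+00) = 24.692200
iter 4: u=1.450337  f(a)=+1.092e-07  f'(a)=-2.495e+00  a ← 24.692200 − (+1.092e-07/-2.495e+00) = 24.692200
iter 5: u=1.450337  f(a)=-1.421e-14  f'(a)=-2.495e+00  a ← 24.692200 − (-1.421e-14/-2.495e+00) = 24.692200
converged: |Δa| < 1e-12 after 5 iterations
sag = a·(cosh(S/(2a)) − 1) = 24.692200·(cosh(1.450337) − 1) = 30.853407
T_max/T_min = cosh(S/(2a)) = 2.249520

a=24.692 sag=30.853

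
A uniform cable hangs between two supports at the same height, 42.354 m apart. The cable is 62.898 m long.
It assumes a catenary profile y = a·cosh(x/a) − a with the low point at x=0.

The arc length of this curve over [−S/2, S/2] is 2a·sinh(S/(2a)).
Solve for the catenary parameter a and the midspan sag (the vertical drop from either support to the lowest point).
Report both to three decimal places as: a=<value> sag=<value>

a=13.232 sag=20.887

seed: a₀ = √(S³/(24(L−S))) = √(42.354³/(24·20.544)) = 12.413479
iter 1: u=1.705968  f(a)=+3.205e+00  f'(a)=-4.379e+00  a ← 12.413479 − (+3.205e+00/-4.379e+00) = 13.145443
iter 2: u=1.610977  f(a)=+3.054e-01  f'(a)=-3.581e+00  a ← 13.145443 − (+3.054e-01/-3.581e+00) = 13.230720
iter 3: u=1.600593  f(a)=+3.416e-03  f'(a)=-3.501e+00  a ← 13.230720 − (+3.416e-03/-3.501e+00) = 13.231696
iter 4: u=1.600475  f(a)=+4.382e-07  f'(a)=-3.500e+00  a ← 13.231696 − (+4.382e-07/-3.500e+00) = 13.231696
iter 5: u=1.600475  f(a)=+7.105e-15  f'(a)=-3.500e+00  a ← 13.231696 − (+7.105e-15/-3.500e+00) = 13.231696
converged: |Δa| < 1e-12 after 5 iterations
sag = a·(cosh(S/(2a)) − 1) = 13.231696·(cosh(1.600475) − 1) = 20.887469
T_max/T_min = cosh(S/(2a)) = 2.578593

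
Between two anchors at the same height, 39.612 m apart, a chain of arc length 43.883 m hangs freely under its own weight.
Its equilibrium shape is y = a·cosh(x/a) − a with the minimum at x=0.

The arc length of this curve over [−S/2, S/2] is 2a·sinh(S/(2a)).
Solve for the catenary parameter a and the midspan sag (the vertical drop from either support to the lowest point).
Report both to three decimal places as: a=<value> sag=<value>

seed: a₀ = √(S³/(24(L−S))) = √(39.612³/(24·4.271)) = 24.624632
iter 1: u=0.804317  f(a)=+1.403e-01  f'(a)=-3.699e-01  a ← 24.624632 − (+1.403e-01/-3.699e-01) = 25.003965
iter 2: u=0.792114  f(a)=+3.308e-03  f'(a)=-3.526e-01  a ← 25.003965 − (+3.308e-03/-3.526e-01) = 25.013346
iter 3: u=0.791817  f(a)=+1.937e-06  f'(a)=-3.522e-01  a ← 25.013346 − (+1.937e-06/-3.522e-01) = 25.013351
iter 4: u=0.791817  f(a)=+6.537e-13  f'(a)=-3.522e-01  a ← 25.013351 − (+6.537e-13/-3.522e-01) = 25.013351
converged: |Δa| < 1e-12 after 4 iterations
sag = a·(cosh(S/(2a)) − 1) = 25.013351·(cosh(0.791817) − 1) = 8.259718
T_max/T_min = cosh(S/(2a)) = 1.330212

a=25.013 sag=8.260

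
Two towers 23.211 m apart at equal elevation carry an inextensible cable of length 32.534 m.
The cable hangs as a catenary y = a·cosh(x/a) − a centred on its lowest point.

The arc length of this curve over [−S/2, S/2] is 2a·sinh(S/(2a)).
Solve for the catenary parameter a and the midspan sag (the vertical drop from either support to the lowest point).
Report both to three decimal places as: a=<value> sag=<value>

seed: a₀ = √(S³/(24(L−S))) = √(23.211³/(24·9.323)) = 7.475794
iter 1: u=1.552410  f(a)=+1.190e+00  f'(a)=-3.149e+00  a ← 7.475794 − (+1.190e+00/-3.149e+00) = 7.853670
iter 2: u=1.477717  f(a)=+9.618e-02  f'(a)=-2.659e+00  a ← 7.853670 − (+9.618e-02/-2.659e+00) = 7.889842
iter 3: u=1.470942  f(a)=+7.504e-04  f'(a)=-2.618e+00  a ← 7.889842 − (+7.504e-04/-2.618e+00) = 7.890129
iter 4: u=1.470889  f(a)=+4.646e-08  f'(a)=-2.617e+00  a ← 7.890129 − (+4.646e-08/-2.617e+00) = 7.890129
iter 5: u=1.470889  f(a)=+7.105e-15  f'(a)=-2.617e+00  a ← 7.890129 − (+7.105e-15/-2.617e+00) = 7.890129
converged: |Δa| < 1e-12 after 5 iterations
sag = a·(cosh(S/(2a)) − 1) = 7.890129·(cosh(1.470889) − 1) = 10.189402
T_max/T_min = cosh(S/(2a)) = 2.291411

a=7.890 sag=10.189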